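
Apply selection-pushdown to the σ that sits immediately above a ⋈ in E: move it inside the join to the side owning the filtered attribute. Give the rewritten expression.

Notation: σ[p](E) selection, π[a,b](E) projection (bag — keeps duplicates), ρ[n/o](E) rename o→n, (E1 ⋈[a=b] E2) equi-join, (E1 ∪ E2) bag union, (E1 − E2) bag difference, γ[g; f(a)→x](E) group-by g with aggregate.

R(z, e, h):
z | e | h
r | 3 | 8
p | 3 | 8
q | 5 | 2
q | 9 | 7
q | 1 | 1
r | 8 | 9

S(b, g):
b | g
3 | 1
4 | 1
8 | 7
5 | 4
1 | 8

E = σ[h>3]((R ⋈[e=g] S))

σ filters on h, owned by the left side.
E' = (σ[h>3](R) ⋈[e=g] S)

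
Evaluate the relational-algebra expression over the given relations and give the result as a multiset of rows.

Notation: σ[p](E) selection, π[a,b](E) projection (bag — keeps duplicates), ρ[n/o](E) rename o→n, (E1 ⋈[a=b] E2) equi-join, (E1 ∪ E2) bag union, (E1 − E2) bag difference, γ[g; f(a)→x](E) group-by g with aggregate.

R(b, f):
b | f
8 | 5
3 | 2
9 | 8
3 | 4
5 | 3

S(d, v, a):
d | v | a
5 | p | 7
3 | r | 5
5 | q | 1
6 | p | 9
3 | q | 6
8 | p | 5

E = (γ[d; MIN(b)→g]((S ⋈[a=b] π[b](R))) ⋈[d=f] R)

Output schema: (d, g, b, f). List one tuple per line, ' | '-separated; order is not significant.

Stepwise |·|:
  S → 6
  R → 5
  π[b](R) → 5
  (S ⋈[a=b] π[b](R)) → 3
  γ[d; MIN(b)→g]((S ⋈[a=b] π[b](R))) → 3
  R → 5
  (γ[d; MIN(b)→g]((S ⋈[a=b] π[b](R))) ⋈[d=f] R) → 2

== RESULT ==
d | g | b | f
3 | 5 | 5 | 3
8 | 5 | 9 | 8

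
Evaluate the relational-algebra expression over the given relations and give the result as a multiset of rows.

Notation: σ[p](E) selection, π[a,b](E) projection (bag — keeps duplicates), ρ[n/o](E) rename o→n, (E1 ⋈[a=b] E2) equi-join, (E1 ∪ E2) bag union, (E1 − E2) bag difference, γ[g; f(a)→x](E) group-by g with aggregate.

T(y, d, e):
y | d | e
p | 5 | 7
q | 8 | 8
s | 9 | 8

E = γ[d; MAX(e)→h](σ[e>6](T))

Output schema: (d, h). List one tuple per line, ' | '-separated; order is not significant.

Row counts bottom-up:
  T → 3
  σ[e>6](T) → 3
  γ[d; MAX(e)→h](σ[e>6](T)) → 3

== RESULT ==
d | h
5 | 7
8 | 8
9 | 8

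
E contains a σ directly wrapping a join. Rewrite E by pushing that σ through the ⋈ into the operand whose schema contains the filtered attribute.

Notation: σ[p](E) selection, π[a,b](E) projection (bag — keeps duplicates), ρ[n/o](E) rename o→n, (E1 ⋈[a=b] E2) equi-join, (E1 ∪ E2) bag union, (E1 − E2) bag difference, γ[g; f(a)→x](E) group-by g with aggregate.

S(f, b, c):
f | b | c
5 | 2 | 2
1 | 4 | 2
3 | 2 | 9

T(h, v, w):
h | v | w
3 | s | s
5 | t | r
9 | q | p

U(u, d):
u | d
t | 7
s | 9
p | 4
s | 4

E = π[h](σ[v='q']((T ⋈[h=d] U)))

σ filters on v, owned by the left side.
E' = π[h]((σ[v='q'](T) ⋈[h=d] U))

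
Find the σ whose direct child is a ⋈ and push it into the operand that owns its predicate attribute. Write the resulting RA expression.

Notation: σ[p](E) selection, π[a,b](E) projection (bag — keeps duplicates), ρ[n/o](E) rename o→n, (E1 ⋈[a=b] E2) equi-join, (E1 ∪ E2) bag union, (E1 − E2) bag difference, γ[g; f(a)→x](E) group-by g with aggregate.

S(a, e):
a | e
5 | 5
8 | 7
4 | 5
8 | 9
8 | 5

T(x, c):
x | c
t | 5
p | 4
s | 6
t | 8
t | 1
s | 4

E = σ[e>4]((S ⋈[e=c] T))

σ filters on e, owned by the left side.
E' = (σ[e>4](S) ⋈[e=c] T)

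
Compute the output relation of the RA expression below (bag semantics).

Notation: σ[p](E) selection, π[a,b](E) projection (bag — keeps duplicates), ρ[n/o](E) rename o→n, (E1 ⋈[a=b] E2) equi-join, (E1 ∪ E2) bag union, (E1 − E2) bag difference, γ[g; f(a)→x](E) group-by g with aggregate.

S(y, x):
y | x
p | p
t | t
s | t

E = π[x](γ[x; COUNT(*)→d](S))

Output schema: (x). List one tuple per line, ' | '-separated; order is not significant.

Stepwise |·|:
  S → 3
  γ[x; COUNT(*)→d](S) → 2
  π[x](γ[x; COUNT(*)→d](S)) → 2

== RESULT ==
x
p
t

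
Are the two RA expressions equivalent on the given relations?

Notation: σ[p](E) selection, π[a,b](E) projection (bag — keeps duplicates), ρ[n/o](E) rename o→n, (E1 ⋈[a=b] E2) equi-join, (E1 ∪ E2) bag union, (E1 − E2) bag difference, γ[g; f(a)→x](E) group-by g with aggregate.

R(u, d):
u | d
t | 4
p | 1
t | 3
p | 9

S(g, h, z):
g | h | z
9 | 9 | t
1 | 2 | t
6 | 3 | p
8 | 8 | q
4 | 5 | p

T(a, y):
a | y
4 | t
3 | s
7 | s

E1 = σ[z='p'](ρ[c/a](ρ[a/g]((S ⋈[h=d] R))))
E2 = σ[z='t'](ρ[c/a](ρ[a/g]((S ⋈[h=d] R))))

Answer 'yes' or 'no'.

E1 subexpression sizes:
  S → 5
  R → 4
  (S ⋈[h=d] R) → 2
  ρ[a/g]((S ⋈[h=d] R)) → 2
  ρ[c/a](ρ[a/g]((S ⋈[h=d] R))) → 2
  σ[z='p'](ρ[c/a](ρ[a/g]((S ⋈[h=d] R)))) → 1
E2 subexpression sizes:
  S → 5
  R → 4
  (S ⋈[h=d] R) → 2
  ρ[a/g]((S ⋈[h=d] R)) → 2
  ρ[c/a](ρ[a/g]((S ⋈[h=d] R))) → 2
  σ[z='t'](ρ[c/a](ρ[a/g]((S ⋈[h=d] R)))) → 1

E1 result:
c | h | z | u | d
6 | 3 | p | t | 3
E2 result:
c | h | z | u | d
9 | 9 | t | p | 9
Witness: (9, 9, 't', 'p', 9) appears 0× in E1 but 1× in E2.

no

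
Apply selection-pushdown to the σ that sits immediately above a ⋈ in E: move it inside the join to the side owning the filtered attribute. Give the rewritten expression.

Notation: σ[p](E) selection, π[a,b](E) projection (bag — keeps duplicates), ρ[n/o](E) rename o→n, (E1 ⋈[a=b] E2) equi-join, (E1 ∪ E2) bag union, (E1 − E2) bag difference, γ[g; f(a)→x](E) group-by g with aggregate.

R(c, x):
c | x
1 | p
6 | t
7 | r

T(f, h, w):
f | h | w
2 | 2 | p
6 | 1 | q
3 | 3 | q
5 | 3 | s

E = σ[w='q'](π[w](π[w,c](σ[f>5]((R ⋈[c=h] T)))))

σ filters on f, owned by the right side.
E' = σ[w='q'](π[w](π[w,c]((R ⋈[c=h] σ[f>5](T)))))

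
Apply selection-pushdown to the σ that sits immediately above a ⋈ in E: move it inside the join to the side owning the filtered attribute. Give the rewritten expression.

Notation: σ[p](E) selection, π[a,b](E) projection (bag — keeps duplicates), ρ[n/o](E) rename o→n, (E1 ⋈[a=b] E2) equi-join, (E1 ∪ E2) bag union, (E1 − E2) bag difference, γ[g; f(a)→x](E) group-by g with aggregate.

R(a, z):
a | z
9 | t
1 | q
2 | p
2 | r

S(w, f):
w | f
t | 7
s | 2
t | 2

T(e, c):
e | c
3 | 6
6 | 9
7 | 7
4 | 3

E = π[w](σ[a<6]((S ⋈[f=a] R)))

σ filters on a, owned by the right side.
E' = π[w]((S ⋈[f=a] σ[a<6](R)))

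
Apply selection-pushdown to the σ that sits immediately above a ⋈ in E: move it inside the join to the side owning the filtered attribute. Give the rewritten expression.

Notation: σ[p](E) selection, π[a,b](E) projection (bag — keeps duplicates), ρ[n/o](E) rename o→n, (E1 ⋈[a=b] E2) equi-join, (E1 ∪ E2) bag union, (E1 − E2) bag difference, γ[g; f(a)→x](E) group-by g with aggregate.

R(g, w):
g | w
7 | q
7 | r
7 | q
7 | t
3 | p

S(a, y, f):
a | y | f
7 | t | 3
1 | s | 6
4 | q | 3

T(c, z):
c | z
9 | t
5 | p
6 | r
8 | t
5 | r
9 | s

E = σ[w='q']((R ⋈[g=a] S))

σ filters on w, owned by the left side.
E' = (σ[w='q'](R) ⋈[g=a] S)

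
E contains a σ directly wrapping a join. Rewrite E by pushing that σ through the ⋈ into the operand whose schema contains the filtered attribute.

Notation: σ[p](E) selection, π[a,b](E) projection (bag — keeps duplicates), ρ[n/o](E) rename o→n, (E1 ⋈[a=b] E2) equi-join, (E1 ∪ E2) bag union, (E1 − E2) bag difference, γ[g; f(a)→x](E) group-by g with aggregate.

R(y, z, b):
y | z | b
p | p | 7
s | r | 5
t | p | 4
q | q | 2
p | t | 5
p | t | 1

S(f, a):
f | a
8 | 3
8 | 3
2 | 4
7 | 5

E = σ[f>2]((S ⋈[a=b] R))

σ filters on f, owned by the left side.
E' = (σ[f>2](S) ⋈[a=b] R)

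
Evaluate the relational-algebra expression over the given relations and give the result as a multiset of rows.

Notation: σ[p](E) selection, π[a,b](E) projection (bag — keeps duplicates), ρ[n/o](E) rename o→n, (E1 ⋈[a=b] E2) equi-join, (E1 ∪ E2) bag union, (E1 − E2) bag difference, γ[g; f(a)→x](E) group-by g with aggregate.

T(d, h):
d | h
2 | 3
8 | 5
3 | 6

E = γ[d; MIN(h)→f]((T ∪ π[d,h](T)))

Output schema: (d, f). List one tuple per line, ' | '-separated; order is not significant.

Per-node cardinality:
  T → 3
  T → 3
  π[d,h](T) → 3
  (T ∪ π[d,h](T)) → 6
  γ[d; MIN(h)→f]((T ∪ π[d,h](T))) → 3

== RESULT ==
d | f
2 | 3
3 | 6
8 | 5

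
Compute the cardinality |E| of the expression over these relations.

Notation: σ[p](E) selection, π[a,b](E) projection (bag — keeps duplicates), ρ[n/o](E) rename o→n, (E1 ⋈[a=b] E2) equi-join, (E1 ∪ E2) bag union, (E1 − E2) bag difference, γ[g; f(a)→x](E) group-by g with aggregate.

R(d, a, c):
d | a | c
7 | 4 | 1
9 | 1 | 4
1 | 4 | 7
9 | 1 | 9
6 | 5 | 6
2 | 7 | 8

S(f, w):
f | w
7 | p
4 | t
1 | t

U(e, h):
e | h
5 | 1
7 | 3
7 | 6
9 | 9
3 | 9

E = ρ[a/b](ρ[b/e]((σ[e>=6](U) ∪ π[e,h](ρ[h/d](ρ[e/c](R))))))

Row counts bottom-up:
  U → 5
  σ[e>=6](U) → 3
  R → 6
  ρ[e/c](R) → 6
  ρ[h/d](ρ[e/c](R)) → 6
  π[e,h](ρ[h/d](ρ[e/c](R))) → 6
  (σ[e>=6](U) ∪ π[e,h](ρ[h/d](ρ[e/c](R)))) → 9
  ρ[b/e]((σ[e>=6](U) ∪ π[e,h](ρ[h/d](ρ[e/c](R))))) → 9
  ρ[a/b](ρ[b/e]((σ[e>=6](U) ∪ π[e,h](ρ[h/d](ρ[e/c](R)))))) → 9

|E| = 9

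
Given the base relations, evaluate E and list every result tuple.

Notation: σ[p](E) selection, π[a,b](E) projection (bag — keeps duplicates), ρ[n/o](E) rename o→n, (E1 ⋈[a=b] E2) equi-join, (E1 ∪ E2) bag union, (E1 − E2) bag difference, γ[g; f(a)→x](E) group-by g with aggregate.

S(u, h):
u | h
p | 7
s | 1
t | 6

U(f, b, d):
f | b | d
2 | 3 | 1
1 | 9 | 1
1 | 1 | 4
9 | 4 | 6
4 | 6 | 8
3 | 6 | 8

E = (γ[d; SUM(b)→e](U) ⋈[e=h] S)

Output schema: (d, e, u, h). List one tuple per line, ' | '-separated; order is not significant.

Subexpression sizes:
  U → 6
  γ[d; SUM(b)→e](U) → 4
  S → 3
  (γ[d; SUM(b)→e](U) ⋈[e=h] S) → 1

== RESULT ==
d | e | u | h
4 | 1 | s | 1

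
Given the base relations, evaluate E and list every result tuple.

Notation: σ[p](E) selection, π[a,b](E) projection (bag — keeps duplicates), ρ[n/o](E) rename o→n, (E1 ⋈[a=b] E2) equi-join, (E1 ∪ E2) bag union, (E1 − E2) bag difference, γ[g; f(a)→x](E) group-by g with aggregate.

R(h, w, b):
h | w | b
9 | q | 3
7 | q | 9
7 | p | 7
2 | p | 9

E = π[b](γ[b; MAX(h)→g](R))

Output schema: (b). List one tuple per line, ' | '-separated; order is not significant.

Subexpression sizes:
  R → 4
  γ[b; MAX(h)→g](R) → 3
  π[b](γ[b; MAX(h)→g](R)) → 3

== RESULT ==
b
3
7
9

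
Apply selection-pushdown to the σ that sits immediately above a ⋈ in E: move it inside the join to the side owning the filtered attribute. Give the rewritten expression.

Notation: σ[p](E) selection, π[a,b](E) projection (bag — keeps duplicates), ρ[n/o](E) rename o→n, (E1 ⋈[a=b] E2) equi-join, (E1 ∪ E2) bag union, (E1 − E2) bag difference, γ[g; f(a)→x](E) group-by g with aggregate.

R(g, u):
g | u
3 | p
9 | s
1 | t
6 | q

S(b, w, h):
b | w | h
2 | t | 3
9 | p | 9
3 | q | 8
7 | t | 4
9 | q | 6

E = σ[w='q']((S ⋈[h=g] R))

σ filters on w, owned by the left side.
E' = (σ[w='q'](S) ⋈[h=g] R)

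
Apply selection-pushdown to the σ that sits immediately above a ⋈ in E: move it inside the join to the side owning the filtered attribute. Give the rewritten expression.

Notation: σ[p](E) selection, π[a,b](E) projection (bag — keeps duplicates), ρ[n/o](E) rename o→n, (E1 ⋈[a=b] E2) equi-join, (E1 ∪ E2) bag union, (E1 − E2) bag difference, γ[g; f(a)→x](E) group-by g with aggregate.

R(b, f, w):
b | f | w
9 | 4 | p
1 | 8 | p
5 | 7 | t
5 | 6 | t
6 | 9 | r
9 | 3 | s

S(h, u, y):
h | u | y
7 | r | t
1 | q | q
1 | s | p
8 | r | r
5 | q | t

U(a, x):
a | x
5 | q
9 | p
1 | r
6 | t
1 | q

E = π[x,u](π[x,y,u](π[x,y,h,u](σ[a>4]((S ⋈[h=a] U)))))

σ filters on a, owned by the right side.
E' = π[x,u](π[x,y,u](π[x,y,h,u]((S ⋈[h=a] σ[a>4](U)))))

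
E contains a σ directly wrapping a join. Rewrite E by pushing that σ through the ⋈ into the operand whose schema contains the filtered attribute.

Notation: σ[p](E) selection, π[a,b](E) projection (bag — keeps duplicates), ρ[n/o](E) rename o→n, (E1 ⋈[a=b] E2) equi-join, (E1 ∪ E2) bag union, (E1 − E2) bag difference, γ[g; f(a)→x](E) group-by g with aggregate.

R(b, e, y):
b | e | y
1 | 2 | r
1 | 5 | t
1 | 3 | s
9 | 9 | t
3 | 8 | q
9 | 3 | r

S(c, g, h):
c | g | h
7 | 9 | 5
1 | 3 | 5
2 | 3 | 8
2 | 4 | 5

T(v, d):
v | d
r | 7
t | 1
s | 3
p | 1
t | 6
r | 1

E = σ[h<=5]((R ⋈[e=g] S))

σ filters on h, owned by the right side.
E' = (R ⋈[e=g] σ[h<=5](S))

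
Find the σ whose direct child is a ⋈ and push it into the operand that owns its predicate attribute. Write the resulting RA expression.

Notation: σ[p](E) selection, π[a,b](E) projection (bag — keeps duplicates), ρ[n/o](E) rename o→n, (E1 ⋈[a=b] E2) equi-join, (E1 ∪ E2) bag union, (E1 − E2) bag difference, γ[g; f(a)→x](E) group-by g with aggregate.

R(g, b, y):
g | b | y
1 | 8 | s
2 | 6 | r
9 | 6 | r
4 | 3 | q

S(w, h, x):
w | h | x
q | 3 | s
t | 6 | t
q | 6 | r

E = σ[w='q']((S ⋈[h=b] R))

σ filters on w, owned by the left side.
E' = (σ[w='q'](S) ⋈[h=b] R)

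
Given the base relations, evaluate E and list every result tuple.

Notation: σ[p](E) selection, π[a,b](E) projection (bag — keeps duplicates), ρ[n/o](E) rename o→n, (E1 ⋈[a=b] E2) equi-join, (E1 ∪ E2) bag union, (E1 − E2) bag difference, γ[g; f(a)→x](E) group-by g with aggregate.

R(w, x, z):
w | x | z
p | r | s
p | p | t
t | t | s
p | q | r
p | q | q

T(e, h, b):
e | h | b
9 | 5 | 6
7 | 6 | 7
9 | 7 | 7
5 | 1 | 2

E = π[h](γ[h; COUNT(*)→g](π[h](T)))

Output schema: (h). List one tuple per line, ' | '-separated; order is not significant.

Row counts bottom-up:
  T → 4
  π[h](T) → 4
  γ[h; COUNT(*)→g](π[h](T)) → 4
  π[h](γ[h; COUNT(*)→g](π[h](T))) → 4

== RESULT ==
h
1
5
6
7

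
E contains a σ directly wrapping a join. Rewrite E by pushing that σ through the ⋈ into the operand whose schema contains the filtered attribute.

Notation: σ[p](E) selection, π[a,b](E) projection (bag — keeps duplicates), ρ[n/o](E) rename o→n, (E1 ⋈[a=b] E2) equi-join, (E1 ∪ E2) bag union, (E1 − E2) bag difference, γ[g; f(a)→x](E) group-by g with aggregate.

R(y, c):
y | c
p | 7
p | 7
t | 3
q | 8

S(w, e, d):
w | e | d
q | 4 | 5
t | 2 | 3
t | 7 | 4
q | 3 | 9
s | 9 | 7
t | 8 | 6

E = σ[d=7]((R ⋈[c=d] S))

σ filters on d, owned by the right side.
E' = (R ⋈[c=d] σ[d=7](S))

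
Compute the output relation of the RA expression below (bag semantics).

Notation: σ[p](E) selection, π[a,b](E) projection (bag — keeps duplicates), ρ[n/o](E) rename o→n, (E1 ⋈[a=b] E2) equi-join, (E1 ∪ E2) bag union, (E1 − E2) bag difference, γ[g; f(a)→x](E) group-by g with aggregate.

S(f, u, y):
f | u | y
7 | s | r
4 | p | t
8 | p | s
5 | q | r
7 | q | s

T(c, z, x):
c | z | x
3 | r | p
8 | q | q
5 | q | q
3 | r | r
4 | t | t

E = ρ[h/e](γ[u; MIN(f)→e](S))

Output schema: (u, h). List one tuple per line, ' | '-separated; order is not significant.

Row counts bottom-up:
  S → 5
  γ[u; MIN(f)→e](S) → 3
  ρ[h/e](γ[u; MIN(f)→e](S)) → 3

== RESULT ==
u | h
p | 4
q | 5
s | 7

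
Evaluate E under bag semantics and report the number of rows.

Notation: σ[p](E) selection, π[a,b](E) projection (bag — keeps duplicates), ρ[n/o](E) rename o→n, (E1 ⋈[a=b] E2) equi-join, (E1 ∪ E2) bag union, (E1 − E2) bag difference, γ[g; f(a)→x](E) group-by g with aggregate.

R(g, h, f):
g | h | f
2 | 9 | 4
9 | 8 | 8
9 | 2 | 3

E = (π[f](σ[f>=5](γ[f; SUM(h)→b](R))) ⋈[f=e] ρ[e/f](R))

Stepwise |·|:
  R → 3
  γ[f; SUM(h)→b](R) → 3
  σ[f>=5](γ[f; SUM(h)→b](R)) → 1
  π[f](σ[f>=5](γ[f; SUM(h)→b](R))) → 1
  R → 3
  ρ[e/f](R) → 3
  (π[f](σ[f>=5](γ[f; SUM(h)→b](R))) ⋈[f=e] ρ[e/f](R)) → 1

|E| = 1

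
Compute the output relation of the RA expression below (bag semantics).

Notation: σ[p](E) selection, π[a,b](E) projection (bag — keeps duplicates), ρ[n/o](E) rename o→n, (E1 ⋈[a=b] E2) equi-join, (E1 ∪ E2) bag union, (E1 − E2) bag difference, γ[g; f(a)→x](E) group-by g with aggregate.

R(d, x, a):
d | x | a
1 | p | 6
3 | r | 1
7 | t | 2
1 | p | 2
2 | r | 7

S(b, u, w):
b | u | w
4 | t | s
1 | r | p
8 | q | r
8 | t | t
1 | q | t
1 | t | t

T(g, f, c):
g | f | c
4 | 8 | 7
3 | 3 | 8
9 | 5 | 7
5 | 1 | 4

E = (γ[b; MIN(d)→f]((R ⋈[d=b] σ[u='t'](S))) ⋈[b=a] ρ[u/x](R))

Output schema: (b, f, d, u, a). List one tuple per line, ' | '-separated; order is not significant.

Per-node cardinality:
  R → 5
  S → 6
  σ[u='t'](S) → 3
  (R ⋈[d=b] σ[u='t'](S)) → 2
  γ[b; MIN(d)→f]((R ⋈[d=b] σ[u='t'](S))) → 1
  R → 5
  ρ[u/x](R) → 5
  (γ[b; MIN(d)→f]((R ⋈[d=b] σ[u='t'](S))) ⋈[b=a] ρ[u/x](R)) → 1

== RESULT ==
b | f | d | u | a
1 | 1 | 3 | r | 1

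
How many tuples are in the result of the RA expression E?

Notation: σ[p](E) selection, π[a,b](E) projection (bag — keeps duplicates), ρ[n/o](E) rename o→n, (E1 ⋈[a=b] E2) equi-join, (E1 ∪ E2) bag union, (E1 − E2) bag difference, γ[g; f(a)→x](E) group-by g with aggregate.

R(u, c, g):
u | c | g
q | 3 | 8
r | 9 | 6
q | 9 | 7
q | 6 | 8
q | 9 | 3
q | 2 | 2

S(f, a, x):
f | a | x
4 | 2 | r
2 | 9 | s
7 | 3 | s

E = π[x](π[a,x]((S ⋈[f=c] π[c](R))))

Row counts bottom-up:
  S → 3
  R → 6
  π[c](R) → 6
  (S ⋈[f=c] π[c](R)) → 1
  π[a,x]((S ⋈[f=c] π[c](R))) → 1
  π[x](π[a,x]((S ⋈[f=c] π[c](R)))) → 1

|E| = 1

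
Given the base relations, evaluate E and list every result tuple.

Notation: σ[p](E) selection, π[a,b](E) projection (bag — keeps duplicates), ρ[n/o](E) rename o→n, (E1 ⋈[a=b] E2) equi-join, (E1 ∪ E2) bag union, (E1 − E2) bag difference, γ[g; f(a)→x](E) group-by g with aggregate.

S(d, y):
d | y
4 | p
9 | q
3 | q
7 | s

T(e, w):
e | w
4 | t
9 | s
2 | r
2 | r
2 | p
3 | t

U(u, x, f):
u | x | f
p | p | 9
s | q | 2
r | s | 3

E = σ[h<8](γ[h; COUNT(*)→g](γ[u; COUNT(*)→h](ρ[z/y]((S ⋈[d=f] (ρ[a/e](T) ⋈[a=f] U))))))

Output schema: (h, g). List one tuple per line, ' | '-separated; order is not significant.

Per-node cardinality:
  S → 4
  T → 6
  ρ[a/e](T) → 6
  U → 3
  (ρ[a/e](T) ⋈[a=f] U) → 5
  (S ⋈[d=f] (ρ[a/e](T) ⋈[a=f] U)) → 2
  ρ[z/y]((S ⋈[d=f] (ρ[a/e](T) ⋈[a=f] U))) → 2
  γ[u; COUNT(*)→h](ρ[z/y]((S ⋈[d=f] (ρ[a/e](T) ⋈[a=f] U)))) → 2
  γ[h; COUNT(*)→g](γ[u; COUNT(*)→h](ρ[z/y]((S ⋈[d=f] (ρ[a/e](T) ⋈[a=f] U))))) → 1
  σ[h<8](γ[h; COUNT(*)→g](γ[u; COUNT(*)→h](ρ[z/y]((S ⋈[d=f] (ρ[a/e](T) ⋈[a=f] U)))))) → 1

== RESULT ==
h | g
1 | 2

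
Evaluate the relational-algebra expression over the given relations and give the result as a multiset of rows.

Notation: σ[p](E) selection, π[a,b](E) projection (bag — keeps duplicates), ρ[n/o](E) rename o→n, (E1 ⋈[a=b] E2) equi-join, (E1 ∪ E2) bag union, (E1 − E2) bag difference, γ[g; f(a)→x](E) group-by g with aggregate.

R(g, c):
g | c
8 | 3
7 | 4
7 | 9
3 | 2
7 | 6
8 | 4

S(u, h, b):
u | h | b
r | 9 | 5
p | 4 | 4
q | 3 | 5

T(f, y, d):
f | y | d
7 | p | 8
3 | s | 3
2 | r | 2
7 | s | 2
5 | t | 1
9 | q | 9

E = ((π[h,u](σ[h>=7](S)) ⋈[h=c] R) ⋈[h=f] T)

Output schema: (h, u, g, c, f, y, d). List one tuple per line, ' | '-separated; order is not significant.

Per-node cardinality:
  S → 3
  σ[h>=7](S) → 1
  π[h,u](σ[h>=7](S)) → 1
  R → 6
  (π[h,u](σ[h>=7](S)) ⋈[h=c] R) → 1
  T → 6
  ((π[h,u](σ[h>=7](S)) ⋈[h=c] R) ⋈[h=f] T) → 1

== RESULT ==
h | u | g | c | f | y | d
9 | r | 7 | 9 | 9 | q | 9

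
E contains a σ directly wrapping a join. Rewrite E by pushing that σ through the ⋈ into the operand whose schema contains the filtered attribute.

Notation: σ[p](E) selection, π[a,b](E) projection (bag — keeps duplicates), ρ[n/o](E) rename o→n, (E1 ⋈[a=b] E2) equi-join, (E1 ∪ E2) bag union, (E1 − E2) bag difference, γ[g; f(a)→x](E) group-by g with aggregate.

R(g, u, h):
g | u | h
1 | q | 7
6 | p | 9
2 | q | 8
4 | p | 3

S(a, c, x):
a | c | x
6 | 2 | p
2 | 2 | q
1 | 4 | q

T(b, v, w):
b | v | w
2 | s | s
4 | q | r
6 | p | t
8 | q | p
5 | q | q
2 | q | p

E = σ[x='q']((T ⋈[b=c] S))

σ filters on x, owned by the right side.
E' = (T ⋈[b=c] σ[x='q'](S))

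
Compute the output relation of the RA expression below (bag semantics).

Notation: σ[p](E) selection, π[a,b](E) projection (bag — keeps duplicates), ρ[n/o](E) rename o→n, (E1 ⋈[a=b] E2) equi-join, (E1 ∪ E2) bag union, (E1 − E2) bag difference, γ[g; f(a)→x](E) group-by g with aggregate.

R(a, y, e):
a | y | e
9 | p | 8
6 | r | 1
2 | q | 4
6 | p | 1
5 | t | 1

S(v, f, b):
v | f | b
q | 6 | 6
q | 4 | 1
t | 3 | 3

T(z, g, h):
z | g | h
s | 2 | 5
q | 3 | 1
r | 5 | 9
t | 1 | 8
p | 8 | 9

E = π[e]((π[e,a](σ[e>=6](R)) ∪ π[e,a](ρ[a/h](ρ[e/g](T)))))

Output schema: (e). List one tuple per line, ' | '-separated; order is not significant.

Stepwise |·|:
  R → 5
  σ[e>=6](R) → 1
  π[e,a](σ[e>=6](R)) → 1
  T → 5
  ρ[e/g](T) → 5
  ρ[a/h](ρ[e/g](T)) → 5
  π[e,a](ρ[a/h](ρ[e/g](T))) → 5
  (π[e,a](σ[e>=6](R)) ∪ π[e,a](ρ[a/h](ρ[e/g](T)))) → 6
  π[e]((π[e,a](σ[e>=6](R)) ∪ π[e,a](ρ[a/h](ρ[e/g](T))))) → 6

== RESULT ==
e
1
2
3
5
8
8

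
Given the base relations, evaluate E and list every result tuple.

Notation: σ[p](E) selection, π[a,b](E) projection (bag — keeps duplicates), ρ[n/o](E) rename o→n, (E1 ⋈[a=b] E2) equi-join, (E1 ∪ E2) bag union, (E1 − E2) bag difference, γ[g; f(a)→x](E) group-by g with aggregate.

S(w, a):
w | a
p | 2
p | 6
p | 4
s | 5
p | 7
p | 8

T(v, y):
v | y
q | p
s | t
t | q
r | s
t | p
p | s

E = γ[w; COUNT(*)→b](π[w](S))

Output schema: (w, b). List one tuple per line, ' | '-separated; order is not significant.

Per-node cardinality:
  S → 6
  π[w](S) → 6
  γ[w; COUNT(*)→b](π[w](S)) → 2

== RESULT ==
w | b
p | 5
s | 1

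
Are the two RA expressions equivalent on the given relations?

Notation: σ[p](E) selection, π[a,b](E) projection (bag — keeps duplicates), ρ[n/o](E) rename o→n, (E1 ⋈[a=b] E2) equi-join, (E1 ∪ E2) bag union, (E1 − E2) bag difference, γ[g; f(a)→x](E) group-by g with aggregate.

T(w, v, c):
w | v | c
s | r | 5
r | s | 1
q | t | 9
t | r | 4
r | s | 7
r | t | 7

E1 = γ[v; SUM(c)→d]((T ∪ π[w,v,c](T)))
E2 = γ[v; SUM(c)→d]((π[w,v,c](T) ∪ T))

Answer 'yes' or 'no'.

E1 per-node cardinality:
  T → 6
  T → 6
  π[w,v,c](T) → 6
  (T ∪ π[w,v,c](T)) → 12
  γ[v; SUM(c)→d]((T ∪ π[w,v,c](T))) → 3
E2 per-node cardinality:
  T → 6
  π[w,v,c](T) → 6
  T → 6
  (π[w,v,c](T) ∪ T) → 12
  γ[v; SUM(c)→d]((π[w,v,c](T) ∪ T)) → 3

E1 and E2 produce the same multiset:
v | d
r | 18
s | 16
t | 32

yes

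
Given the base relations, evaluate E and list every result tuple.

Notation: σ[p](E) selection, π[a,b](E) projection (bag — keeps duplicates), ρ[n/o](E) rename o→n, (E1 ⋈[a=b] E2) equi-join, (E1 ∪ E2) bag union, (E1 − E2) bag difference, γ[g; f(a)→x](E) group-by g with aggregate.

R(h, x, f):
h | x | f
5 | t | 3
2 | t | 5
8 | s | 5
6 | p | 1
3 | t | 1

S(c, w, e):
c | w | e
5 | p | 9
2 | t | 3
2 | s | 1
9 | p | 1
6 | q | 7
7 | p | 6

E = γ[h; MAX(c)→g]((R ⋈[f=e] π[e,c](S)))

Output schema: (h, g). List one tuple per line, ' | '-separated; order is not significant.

Subexpression sizes:
  R → 5
  S → 6
  π[e,c](S) → 6
  (R ⋈[f=e] π[e,c](S)) → 5
  γ[h; MAX(c)→g]((R ⋈[f=e] π[e,c](S))) → 3

== RESULT ==
h | g
3 | 9
5 | 2
6 | 9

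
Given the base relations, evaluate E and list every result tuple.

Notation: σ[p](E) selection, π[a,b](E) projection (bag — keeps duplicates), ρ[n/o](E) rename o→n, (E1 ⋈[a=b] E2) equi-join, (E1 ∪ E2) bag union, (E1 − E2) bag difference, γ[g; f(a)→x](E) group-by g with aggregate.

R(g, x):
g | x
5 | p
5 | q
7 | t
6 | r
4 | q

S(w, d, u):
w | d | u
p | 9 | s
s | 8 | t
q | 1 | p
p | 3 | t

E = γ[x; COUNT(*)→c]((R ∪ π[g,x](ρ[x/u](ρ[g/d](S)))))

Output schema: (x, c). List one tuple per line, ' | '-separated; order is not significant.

Subexpression sizes:
  R → 5
  S → 4
  ρ[g/d](S) → 4
  ρ[x/u](ρ[g/d](S)) → 4
  π[g,x](ρ[x/u](ρ[g/d](S))) → 4
  (R ∪ π[g,x](ρ[x/u](ρ[g/d](S)))) → 9
  γ[x; COUNT(*)→c]((R ∪ π[g,x](ρ[x/u](ρ[g/d](S))))) → 5

== RESULT ==
x | c
p | 2
q | 2
r | 1
s | 1
t | 3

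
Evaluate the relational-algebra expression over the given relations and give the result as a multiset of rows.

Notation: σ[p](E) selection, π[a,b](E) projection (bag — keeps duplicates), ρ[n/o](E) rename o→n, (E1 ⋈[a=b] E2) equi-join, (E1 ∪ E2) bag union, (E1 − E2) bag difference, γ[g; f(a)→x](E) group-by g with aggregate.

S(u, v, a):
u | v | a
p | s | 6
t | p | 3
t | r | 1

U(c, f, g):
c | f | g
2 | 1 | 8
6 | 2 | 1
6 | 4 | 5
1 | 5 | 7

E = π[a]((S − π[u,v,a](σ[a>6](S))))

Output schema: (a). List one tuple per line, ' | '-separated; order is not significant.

Stepwise |·|:
  S → 3
  S → 3
  σ[a>6](S) → 0
  π[u,v,a](σ[a>6](S)) → 0
  (S − π[u,v,a](σ[a>6](S))) → 3
  π[a]((S − π[u,v,a](σ[a>6](S)))) → 3

== RESULT ==
a
1
3
6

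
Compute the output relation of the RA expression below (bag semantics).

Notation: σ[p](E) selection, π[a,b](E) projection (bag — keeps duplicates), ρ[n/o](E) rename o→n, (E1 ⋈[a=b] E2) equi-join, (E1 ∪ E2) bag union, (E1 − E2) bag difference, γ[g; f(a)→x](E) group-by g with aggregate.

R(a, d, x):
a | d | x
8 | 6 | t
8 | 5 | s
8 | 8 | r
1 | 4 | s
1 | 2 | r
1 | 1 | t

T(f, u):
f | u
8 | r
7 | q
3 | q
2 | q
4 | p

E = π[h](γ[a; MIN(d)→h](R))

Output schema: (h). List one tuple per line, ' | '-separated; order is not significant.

Subexpression sizes:
  R → 6
  γ[a; MIN(d)→h](R) → 2
  π[h](γ[a; MIN(d)→h](R)) → 2

== RESULT ==
h
1
5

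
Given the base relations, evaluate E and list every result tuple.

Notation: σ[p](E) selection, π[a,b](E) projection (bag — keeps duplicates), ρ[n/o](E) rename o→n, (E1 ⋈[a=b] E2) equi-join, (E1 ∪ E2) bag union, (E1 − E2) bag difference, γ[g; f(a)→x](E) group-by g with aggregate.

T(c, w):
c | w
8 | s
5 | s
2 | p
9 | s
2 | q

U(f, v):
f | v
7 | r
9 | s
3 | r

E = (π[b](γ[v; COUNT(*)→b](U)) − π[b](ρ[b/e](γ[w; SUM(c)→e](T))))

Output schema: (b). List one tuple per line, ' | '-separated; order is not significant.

Stepwise |·|:
  U → 3
  γ[v; COUNT(*)→b](U) → 2
  π[b](γ[v; COUNT(*)→b](U)) → 2
  T → 5
  γ[w; SUM(c)→e](T) → 3
  ρ[b/e](γ[w; SUM(c)→e](T)) → 3
  π[b](ρ[b/e](γ[w; SUM(c)→e](T))) → 3
  (π[b](γ[v; COUNT(*)→b](U)) − π[b](ρ[b/e](γ[w; SUM(c)→e](T)))) → 1

== RESULT ==
b
1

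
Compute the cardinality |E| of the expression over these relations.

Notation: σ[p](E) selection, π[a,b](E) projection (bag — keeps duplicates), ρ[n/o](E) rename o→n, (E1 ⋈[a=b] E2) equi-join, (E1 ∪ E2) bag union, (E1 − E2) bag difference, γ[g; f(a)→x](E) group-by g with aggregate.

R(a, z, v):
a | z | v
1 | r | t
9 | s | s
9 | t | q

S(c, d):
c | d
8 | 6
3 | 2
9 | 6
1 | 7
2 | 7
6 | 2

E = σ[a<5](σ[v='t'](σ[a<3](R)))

Stepwise |·|:
  R → 3
  σ[a<3](R) → 1
  σ[v='t'](σ[a<3](R)) → 1
  σ[a<5](σ[v='t'](σ[a<3](R))) → 1

|E| = 1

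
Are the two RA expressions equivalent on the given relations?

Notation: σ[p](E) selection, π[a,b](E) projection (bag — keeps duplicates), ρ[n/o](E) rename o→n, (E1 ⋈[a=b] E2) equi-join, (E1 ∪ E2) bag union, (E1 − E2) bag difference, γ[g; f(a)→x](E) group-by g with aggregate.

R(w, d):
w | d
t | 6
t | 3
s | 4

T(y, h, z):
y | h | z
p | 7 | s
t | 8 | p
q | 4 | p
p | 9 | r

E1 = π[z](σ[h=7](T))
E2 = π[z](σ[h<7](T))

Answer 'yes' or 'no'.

E1 subexpression sizes:
  T → 4
  σ[h=7](T) → 1
  π[z](σ[h=7](T)) → 1
E2 subexpression sizes:
  T → 4
  σ[h<7](T) → 1
  π[z](σ[h<7](T)) → 1

E1 result:
z
s
E2 result:
z
p
Witness: ('p',) appears 0× in E1 but 1× in E2.

no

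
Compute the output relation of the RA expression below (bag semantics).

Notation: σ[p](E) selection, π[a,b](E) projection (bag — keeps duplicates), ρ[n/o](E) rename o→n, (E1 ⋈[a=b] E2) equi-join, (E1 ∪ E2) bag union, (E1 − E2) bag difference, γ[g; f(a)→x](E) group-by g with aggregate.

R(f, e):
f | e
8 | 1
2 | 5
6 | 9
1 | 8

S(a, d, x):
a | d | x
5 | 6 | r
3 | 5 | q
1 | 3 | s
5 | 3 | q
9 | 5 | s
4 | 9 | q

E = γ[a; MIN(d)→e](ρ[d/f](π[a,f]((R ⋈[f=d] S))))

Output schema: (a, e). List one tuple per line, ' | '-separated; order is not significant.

Row counts bottom-up:
  R → 4
  S → 6
  (R ⋈[f=d] S) → 1
  π[a,f]((R ⋈[f=d] S)) → 1
  ρ[d/f](π[a,f]((R ⋈[f=d] S))) → 1
  γ[a; MIN(d)→e](ρ[d/f](π[a,f]((R ⋈[f=d] S)))) → 1

== RESULT ==
a | e
5 | 6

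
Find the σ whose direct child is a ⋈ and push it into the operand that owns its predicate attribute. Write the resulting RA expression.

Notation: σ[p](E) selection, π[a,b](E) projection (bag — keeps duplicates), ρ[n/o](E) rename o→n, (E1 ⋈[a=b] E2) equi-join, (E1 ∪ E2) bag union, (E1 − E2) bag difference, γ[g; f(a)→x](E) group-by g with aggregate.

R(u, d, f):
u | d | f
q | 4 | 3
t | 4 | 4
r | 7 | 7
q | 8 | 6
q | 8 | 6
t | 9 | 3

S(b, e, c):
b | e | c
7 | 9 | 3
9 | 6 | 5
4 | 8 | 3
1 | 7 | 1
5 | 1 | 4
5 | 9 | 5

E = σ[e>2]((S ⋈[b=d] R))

σ filters on e, owned by the left side.
E' = (σ[e>2](S) ⋈[b=d] R)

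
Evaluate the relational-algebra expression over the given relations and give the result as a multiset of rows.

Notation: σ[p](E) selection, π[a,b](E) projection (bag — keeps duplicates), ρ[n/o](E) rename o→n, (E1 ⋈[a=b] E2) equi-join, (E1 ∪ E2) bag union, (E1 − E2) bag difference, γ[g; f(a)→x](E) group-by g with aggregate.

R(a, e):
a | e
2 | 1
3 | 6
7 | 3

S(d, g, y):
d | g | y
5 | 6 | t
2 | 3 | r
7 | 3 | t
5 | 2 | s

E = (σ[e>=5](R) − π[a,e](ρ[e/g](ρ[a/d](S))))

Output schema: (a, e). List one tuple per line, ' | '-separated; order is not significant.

Per-node cardinality:
  R → 3
  σ[e>=5](R) → 1
  S → 4
  ρ[a/d](S) → 4
  ρ[e/g](ρ[a/d](S)) → 4
  π[a,e](ρ[e/g](ρ[a/d](S))) → 4
  (σ[e>=5](R) − π[a,e](ρ[e/g](ρ[a/d](S)))) → 1

== RESULT ==
a | e
3 | 6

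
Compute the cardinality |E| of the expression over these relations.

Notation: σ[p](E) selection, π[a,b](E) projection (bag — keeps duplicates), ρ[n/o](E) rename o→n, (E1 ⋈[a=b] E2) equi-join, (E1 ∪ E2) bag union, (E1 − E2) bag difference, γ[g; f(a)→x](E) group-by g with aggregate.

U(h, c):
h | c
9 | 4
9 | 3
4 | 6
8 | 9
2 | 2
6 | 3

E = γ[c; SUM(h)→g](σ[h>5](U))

Per-node cardinality:
  U → 6
  σ[h>5](U) → 4
  γ[c; SUM(h)→g](σ[h>5](U)) → 3

|E| = 3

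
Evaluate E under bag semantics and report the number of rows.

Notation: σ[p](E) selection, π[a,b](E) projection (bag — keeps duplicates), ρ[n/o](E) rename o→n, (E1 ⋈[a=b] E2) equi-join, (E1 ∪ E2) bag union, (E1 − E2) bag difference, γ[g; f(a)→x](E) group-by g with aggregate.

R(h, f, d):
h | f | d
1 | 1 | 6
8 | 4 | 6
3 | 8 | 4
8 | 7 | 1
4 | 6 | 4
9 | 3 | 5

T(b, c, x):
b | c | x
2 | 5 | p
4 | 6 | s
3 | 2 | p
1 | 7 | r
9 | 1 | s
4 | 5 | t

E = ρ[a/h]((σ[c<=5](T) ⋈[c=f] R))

Stepwise |·|:
  T → 6
  σ[c<=5](T) → 4
  R → 6
  (σ[c<=5](T) ⋈[c=f] R) → 1
  ρ[a/h]((σ[c<=5](T) ⋈[c=f] R)) → 1

|E| = 1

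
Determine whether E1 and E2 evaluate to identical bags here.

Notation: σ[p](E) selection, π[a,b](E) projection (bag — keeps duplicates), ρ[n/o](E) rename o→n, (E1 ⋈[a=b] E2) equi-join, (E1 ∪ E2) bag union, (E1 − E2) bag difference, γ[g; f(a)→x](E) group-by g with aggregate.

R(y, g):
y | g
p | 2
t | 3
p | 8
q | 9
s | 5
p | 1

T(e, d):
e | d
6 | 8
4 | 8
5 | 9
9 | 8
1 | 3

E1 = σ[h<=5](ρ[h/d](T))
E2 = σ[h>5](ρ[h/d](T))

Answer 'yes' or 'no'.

E1 per-node cardinality:
  T → 5
  ρ[h/d](T) → 5
  σ[h<=5](ρ[h/d](T)) → 1
E2 per-node cardinality:
  T → 5
  ρ[h/d](T) → 5
  σ[h>5](ρ[h/d](T)) → 4

E1 result:
e | h
1 | 3
E2 result:
e | h
4 | 8
5 | 9
6 | 8
9 | 8
Witness: (9, 8) appears 0× in E1 but 1× in E2.

no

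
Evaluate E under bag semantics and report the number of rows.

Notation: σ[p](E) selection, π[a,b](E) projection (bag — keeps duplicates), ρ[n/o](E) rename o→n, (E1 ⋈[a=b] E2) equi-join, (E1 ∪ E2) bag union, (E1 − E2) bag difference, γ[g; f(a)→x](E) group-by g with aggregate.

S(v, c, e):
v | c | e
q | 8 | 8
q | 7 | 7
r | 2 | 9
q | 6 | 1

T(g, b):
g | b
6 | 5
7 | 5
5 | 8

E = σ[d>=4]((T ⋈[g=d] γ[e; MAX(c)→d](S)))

Per-node cardinality:
  T → 3
  S → 4
  γ[e; MAX(c)→d](S) → 4
  (T ⋈[g=d] γ[e; MAX(c)→d](S)) → 2
  σ[d>=4]((T ⋈[g=d] γ[e; MAX(c)→d](S))) → 2

|E| = 2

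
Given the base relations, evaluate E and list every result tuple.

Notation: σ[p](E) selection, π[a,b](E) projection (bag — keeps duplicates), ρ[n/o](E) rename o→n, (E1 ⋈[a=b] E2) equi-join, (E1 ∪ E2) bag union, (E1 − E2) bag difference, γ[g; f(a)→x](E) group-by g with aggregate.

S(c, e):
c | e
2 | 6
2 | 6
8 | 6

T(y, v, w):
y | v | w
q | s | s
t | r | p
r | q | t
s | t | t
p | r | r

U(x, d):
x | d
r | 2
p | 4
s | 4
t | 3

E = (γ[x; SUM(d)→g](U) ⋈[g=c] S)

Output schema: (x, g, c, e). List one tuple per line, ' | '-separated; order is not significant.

Subexpression sizes:
  U → 4
  γ[x; SUM(d)→g](U) → 4
  S → 3
  (γ[x; SUM(d)→g](U) ⋈[g=c] S) → 2

== RESULT ==
x | g | c | e
r | 2 | 2 | 6
r | 2 | 2 | 6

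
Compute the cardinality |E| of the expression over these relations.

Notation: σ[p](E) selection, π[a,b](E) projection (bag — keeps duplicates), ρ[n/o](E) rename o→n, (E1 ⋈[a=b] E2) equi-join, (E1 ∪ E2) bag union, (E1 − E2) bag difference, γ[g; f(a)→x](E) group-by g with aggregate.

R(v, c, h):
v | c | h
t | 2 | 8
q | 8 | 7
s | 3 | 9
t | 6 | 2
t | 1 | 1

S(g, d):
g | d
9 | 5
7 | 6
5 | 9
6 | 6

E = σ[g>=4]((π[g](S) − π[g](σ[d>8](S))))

Stepwise |·|:
  S → 4
  π[g](S) → 4
  S → 4
  σ[d>8](S) → 1
  π[g](σ[d>8](S)) → 1
  (π[g](S) − π[g](σ[d>8](S))) → 3
  σ[g>=4]((π[g](S) − π[g](σ[d>8](S)))) → 3

|E| = 3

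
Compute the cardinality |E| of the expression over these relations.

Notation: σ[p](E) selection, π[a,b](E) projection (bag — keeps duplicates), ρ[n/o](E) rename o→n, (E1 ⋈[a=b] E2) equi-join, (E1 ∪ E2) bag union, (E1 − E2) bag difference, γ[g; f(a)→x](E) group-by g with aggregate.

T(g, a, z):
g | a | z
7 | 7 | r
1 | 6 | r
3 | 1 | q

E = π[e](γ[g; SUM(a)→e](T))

Per-node cardinality:
  T → 3
  γ[g; SUM(a)→e](T) → 3
  π[e](γ[g; SUM(a)→e](T)) → 3

|E| = 3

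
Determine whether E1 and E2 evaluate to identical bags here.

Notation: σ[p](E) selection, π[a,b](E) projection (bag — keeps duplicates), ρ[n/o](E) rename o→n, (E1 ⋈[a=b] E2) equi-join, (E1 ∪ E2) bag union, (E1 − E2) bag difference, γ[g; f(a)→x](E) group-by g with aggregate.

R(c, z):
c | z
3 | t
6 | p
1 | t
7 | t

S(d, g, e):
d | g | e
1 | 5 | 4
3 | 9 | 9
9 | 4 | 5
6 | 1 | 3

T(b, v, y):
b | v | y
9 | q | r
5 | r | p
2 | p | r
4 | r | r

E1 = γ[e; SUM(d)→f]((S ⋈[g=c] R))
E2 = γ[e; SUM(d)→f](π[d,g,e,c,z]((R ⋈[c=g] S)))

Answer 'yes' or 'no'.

E1 per-node cardinality:
  S → 4
  R → 4
  (S ⋈[g=c] R) → 1
  γ[e; SUM(d)→f]((S ⋈[g=c] R)) → 1
E2 per-node cardinality:
  R → 4
  S → 4
  (R ⋈[c=g] S) → 1
  π[d,g,e,c,z]((R ⋈[c=g] S)) → 1
  γ[e; SUM(d)→f](π[d,g,e,c,z]((R ⋈[c=g] S))) → 1

E1 and E2 produce the same multiset:
e | f
3 | 6

yes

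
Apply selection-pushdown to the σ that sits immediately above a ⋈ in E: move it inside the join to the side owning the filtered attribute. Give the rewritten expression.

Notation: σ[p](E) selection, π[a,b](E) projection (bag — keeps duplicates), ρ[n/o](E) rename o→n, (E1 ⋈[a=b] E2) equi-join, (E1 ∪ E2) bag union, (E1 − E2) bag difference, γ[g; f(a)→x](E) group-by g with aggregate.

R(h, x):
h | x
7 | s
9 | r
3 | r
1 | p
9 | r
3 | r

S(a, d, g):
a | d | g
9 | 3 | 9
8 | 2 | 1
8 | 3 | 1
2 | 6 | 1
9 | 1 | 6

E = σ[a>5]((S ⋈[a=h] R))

σ filters on a, owned by the left side.
E' = (σ[a>5](S) ⋈[a=h] R)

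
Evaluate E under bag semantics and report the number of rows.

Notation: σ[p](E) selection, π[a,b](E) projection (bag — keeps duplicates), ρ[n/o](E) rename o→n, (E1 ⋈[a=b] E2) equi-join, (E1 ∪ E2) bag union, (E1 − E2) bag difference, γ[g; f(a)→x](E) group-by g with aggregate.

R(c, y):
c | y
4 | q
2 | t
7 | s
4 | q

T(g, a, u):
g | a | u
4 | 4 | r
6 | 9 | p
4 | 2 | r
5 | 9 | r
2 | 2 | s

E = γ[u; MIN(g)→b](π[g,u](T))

Subexpression sizes:
  T → 5
  π[g,u](T) → 5
  γ[u; MIN(g)→b](π[g,u](T)) → 3

|E| = 3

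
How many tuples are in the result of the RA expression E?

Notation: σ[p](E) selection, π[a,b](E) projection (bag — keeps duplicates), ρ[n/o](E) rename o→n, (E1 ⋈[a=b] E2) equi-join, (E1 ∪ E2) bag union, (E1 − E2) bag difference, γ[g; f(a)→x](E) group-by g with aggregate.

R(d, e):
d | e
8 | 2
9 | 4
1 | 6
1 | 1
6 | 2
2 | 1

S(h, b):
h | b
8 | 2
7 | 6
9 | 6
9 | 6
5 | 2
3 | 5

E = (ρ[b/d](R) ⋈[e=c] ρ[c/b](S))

Per-node cardinality:
  R → 6
  ρ[b/d](R) → 6
  S → 6
  ρ[c/b](S) → 6
  (ρ[b/d](R) ⋈[e=c] ρ[c/b](S)) → 7

|E| = 7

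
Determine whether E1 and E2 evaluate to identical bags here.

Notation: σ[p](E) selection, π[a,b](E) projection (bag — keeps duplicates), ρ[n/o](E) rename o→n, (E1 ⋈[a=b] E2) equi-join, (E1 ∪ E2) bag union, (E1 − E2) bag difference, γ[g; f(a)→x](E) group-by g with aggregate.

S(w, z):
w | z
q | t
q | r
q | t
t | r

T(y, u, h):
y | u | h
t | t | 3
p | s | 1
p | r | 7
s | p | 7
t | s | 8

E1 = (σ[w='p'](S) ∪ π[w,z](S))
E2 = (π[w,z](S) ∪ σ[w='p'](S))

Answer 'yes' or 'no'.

E1 per-node cardinality:
  S → 4
  σ[w='p'](S) → 0
  S → 4
  π[w,z](S) → 4
  (σ[w='p'](S) ∪ π[w,z](S)) → 4
E2 per-node cardinality:
  S → 4
  π[w,z](S) → 4
  S → 4
  σ[w='p'](S) → 0
  (π[w,z](S) ∪ σ[w='p'](S)) → 4

E1 and E2 produce the same multiset:
w | z
q | r
q | t
q | t
t | r

yes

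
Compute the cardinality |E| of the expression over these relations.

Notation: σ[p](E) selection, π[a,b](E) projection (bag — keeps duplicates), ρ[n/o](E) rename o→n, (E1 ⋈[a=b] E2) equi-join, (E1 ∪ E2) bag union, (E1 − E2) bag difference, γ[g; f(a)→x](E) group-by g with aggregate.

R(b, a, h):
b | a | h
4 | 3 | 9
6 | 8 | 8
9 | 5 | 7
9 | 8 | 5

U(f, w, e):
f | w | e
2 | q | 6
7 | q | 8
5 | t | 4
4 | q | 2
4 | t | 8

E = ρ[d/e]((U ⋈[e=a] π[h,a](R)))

Row counts bottom-up:
  U → 5
  R → 4
  π[h,a](R) → 4
  (U ⋈[e=a] π[h,a](R)) → 4
  ρ[d/e]((U ⋈[e=a] π[h,a](R))) → 4

|E| = 4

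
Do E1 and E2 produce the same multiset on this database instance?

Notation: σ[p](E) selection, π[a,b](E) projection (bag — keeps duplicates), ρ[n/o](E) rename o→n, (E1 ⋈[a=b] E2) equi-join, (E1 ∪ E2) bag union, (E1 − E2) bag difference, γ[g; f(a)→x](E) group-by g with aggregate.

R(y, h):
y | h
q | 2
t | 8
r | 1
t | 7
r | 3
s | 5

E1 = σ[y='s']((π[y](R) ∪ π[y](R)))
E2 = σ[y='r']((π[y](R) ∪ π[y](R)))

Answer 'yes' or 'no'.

E1 row counts bottom-up:
  R → 6
  π[y](R) → 6
  R → 6
  π[y](R) → 6
  (π[y](R) ∪ π[y](R)) → 12
  σ[y='s']((π[y](R) ∪ π[y](R))) → 2
E2 row counts bottom-up:
  R → 6
  π[y](R) → 6
  R → 6
  π[y](R) → 6
  (π[y](R) ∪ π[y](R)) → 12
  σ[y='r']((π[y](R) ∪ π[y](R))) → 4

E1 result:
y
s
s
E2 result:
y
r
r
r
r
Witness: ('s',) appears 2× in E1 but 0× in E2.

no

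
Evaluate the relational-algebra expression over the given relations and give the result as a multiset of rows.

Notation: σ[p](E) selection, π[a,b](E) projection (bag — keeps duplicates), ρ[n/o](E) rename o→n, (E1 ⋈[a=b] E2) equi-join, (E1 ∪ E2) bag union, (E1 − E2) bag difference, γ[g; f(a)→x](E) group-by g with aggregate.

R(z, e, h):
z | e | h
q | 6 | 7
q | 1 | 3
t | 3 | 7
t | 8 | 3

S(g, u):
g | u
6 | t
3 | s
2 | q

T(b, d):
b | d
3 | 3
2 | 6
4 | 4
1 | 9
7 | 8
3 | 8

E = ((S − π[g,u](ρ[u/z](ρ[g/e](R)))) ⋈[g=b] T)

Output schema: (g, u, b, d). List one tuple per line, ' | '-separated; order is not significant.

Per-node cardinality:
  S → 3
  R → 4
  ρ[g/e](R) → 4
  ρ[u/z](ρ[g/e](R)) → 4
  π[g,u](ρ[u/z](ρ[g/e](R))) → 4
  (S − π[g,u](ρ[u/z](ρ[g/e](R)))) → 3
  T → 6
  ((S − π[g,u](ρ[u/z](ρ[g/e](R)))) ⋈[g=b] T) → 3

== RESULT ==
g | u | b | d
2 | q | 2 | 6
3 | s | 3 | 3
3 | s | 3 | 8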